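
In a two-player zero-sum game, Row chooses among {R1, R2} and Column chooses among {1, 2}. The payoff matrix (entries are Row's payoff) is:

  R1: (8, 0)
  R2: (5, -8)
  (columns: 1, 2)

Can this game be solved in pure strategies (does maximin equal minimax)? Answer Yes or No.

Yes

Row minima: R1 → 0, R2 → -8; maximin = 0.
Column maxima: 1 → 8, 2 → 0; minimax = 0.
maximin = minimax = 0, so a saddle point exists.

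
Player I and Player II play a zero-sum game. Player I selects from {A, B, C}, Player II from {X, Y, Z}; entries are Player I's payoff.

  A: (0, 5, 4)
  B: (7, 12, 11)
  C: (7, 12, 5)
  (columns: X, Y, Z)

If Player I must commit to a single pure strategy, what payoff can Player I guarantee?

Row minima: A → 0, B → 7, C → 5.
The best of these is 7.

7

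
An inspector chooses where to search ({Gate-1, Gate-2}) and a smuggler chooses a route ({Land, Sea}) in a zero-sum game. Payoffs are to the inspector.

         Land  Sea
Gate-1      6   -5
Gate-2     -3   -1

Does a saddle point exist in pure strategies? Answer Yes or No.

No

Row minima: Gate-1 → -5, Gate-2 → -3; maximin = -3.
Column maxima: Land → 6, Sea → -1; minimax = -1.
-3 ≠ -1, so no pure-strategy equilibrium exists.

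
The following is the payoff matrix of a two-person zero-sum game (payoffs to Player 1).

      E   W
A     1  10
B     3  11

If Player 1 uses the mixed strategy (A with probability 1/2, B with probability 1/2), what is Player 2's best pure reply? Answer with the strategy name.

If Player 2 plays E, Player 1's expected payoff is (1/2)·1 + (1/2)·3 = 2.
If Player 2 plays W, Player 1's expected payoff is (1/2)·10 + (1/2)·11 = 21/2.
Player 2 minimizes Player 1's payoff; the smallest is 2, so the best response is E.

E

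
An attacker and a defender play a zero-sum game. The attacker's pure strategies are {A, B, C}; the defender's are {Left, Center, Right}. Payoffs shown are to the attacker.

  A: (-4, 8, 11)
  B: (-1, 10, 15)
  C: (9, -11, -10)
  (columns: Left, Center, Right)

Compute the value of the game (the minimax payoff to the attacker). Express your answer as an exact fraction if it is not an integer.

Row minima: A → -4, B → -1, C → -11; maximin = -1.
Column maxima: Left → 9, Center → 10, Right → 15; minimax = 9.
-1 ≠ 9, so there is no saddle point; optimal play is mixed.
A is strictly dominated by B, so the attacker never plays it.
Right is strictly dominated by Center (it gives the attacker strictly more in every row), so the defender never plays it.
On the remaining 2×2 (B, C vs Left, Center):
Let the attacker play B with probability p. Expected payoff against Left: (-1)p + 9(1−p) = −10p + 9; against Center: 10p + (-11)(1−p) = 21p − 11.
Setting these equal: −10p + 9 = 21p − 11 ⇒ −31p = -20 ⇒ p = 20/31, and the value is (-10)·(20/31) + 9 = 79/31.
For the defender: with q = P(Left), equating B's and C's payoffs gives −11q + 10 = 20q − 11 ⇒ q = 21/31.

79/31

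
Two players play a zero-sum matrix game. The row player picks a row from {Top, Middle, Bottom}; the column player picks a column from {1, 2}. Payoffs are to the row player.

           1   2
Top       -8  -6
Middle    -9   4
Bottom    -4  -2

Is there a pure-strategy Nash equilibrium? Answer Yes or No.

Row minima: Top → -8, Middle → -9, Bottom → -4; maximin = -4.
Column maxima: 1 → -4, 2 → 4; minimax = -4.
maximin = minimax = -4, so a saddle point exists.

Yes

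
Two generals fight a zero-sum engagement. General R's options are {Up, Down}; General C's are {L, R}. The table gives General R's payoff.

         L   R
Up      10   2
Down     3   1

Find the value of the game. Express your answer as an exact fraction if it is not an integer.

2

Row minima: Up → 2, Down → 1; maximin = 2.
Column maxima: L → 10, R → 2; minimax = 2.
Since maximin = minimax = 2, there is a saddle point and the value is 2.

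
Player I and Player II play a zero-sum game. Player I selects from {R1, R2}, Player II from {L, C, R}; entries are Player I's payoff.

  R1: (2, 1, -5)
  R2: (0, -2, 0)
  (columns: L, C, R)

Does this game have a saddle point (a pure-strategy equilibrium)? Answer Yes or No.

Row minima: R1 → -5, R2 → -2; maximin = -2.
Column maxima: L → 2, C → 1, R → 0; minimax = 0.
-2 ≠ 0, so no pure-strategy equilibrium exists.

No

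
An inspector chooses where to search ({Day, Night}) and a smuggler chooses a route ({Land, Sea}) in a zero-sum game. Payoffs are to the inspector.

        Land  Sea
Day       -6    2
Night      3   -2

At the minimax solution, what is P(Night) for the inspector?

8/13

Row minima: Day → -6, Night → -2; maximin = -2.
Column maxima: Land → 3, Sea → 2; minimax = 2.
-2 ≠ 2, so there is no saddle point; optimal play is mixed.
Let the inspector play Day with probability p. Expected payoff against Land: (-6)p + 3(1−p) = −9p + 3; against Sea: 2p + (-2)(1−p) = 4p − 2.
Setting these equal: −9p + 3 = 4p − 2 ⇒ −13p = -5 ⇒ p = 5/13, and the value is (-9)·(5/13) + 3 = -6/13.
For the smuggler: with q = P(Land), equating Day's and Night's payoffs gives −8q + 2 = 5q − 2 ⇒ q = 4/13.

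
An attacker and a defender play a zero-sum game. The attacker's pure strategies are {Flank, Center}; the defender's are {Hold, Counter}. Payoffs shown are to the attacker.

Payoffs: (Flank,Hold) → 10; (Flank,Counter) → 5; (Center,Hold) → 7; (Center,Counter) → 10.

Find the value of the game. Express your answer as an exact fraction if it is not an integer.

65/8

Row minima: Flank → 5, Center → 7; maximin = 7.
Column maxima: Hold → 10, Counter → 10; minimax = 10.
7 ≠ 10, so there is no saddle point; optimal play is mixed.
Let the attacker play Flank with probability p. Expected payoff against Hold: 10p + 7(1−p) = 3p + 7; against Counter: 5p + 10(1−p) = −5p + 10.
Setting these equal: 3p + 7 = −5p + 10 ⇒ 8p = 3 ⇒ p = 3/8, and the value is (3)·(3/8) + 7 = 65/8.
For the defender: with q = P(Hold), equating Flank's and Center's payoffs gives 5q + 5 = −3q + 10 ⇒ q = 5/8.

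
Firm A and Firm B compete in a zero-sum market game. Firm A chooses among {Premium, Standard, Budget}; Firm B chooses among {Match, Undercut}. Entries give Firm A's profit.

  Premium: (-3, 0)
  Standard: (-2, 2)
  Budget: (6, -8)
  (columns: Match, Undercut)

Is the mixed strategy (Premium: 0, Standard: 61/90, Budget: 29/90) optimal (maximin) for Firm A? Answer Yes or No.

Against Match this mix gives (61/90)·(-2) + (29/90)·6 = 26/45.
Against Undercut this mix gives (61/90)·2 + (29/90)·(-8) = -11/9.
Firm B will play Undercut, holding Firm A to -11/9. Shifting weight toward the row that does better against Undercut would raise this floor (the equalizing mix achieves -2/9 against both Undercut and Match), so the proposed strategy is not optimal.

No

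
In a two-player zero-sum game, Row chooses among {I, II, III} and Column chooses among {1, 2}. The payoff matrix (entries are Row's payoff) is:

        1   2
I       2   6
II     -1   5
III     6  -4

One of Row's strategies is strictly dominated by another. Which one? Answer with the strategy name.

I gives a strictly higher payoff than II against every column: 2 > -1, 6 > 5.
So II is strictly dominated and Row never plays it.

II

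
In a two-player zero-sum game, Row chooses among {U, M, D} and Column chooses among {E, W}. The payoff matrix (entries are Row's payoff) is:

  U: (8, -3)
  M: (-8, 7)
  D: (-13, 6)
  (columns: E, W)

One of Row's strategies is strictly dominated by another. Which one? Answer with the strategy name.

M gives a strictly higher payoff than D against every column: -8 > -13, 7 > 6.
So D is strictly dominated and Row never plays it.

D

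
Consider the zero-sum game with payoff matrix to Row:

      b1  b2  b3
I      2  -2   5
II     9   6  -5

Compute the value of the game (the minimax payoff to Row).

Row minima: I → -2, II → -5; maximin = -2.
Column maxima: b1 → 9, b2 → 6, b3 → 5; minimax = 5.
-2 ≠ 5, so there is no saddle point; optimal play is mixed.
b1 is strictly dominated by b2 (it gives Row strictly more in every row), so Column never plays it.
On the remaining 2×2 (I, II vs b2, b3):
Let Row play I with probability p. Expected payoff against b2: (-2)p + 6(1−p) = −8p + 6; against b3: 5p + (-5)(1−p) = 10p − 5.
Setting these equal: −8p + 6 = 10p − 5 ⇒ −18p = -11 ⇒ p = 11/18, and the value is (-8)·(11/18) + 6 = 10/9.
For Column: with q = P(b2), equating I's and II's payoffs gives −7q + 5 = 11q − 5 ⇒ q = 5/9.

10/9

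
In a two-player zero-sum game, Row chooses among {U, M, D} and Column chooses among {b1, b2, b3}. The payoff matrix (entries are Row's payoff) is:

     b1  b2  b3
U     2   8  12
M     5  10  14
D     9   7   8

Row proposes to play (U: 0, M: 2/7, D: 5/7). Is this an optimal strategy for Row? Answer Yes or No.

Yes

Against b1 this mix gives (2/7)·5 + (5/7)·9 = 55/7.
Against b2 this mix gives (2/7)·10 + (5/7)·7 = 55/7.
Against b3 this mix gives (2/7)·14 + (5/7)·8 = 68/7.
All of Column's active replies (b1, b2) yield 55/7, and no column does worse for Row. The mix makes Column indifferent and guarantees 55/7, so it is optimal.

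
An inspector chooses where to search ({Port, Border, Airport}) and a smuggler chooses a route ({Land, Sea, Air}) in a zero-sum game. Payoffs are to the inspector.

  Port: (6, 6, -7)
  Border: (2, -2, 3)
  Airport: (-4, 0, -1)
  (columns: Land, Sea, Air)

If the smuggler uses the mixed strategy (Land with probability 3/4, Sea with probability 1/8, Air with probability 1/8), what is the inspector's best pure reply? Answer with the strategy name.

Expected payoff of Port: (3/4)·6 + (1/8)·6 + (1/8)·(-7) = 35/8.
Expected payoff of Border: (3/4)·2 + (1/8)·(-2) + (1/8)·3 = 13/8.
Expected payoff of Airport: (3/4)·(-4) + (1/8)·0 + (1/8)·(-1) = -25/8.
The largest is 35/8, so the inspector's best response is Port.

Port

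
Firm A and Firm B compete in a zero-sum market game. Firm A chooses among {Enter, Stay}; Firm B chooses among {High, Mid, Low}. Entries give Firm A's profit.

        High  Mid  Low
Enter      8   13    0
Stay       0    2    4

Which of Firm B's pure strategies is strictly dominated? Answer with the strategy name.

Mid

High holds Firm A's payoff strictly below Mid in every row: 8 < 13, 0 < 2.
So Mid is strictly dominated for Firm B.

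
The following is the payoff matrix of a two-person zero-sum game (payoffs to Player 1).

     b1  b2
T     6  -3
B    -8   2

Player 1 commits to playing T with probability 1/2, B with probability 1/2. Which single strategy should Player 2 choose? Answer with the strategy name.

If Player 2 plays b1, Player 1's expected payoff is (1/2)·6 + (1/2)·(-8) = -1.
If Player 2 plays b2, Player 1's expected payoff is (1/2)·(-3) + (1/2)·2 = -1/2.
Player 2 minimizes Player 1's payoff; the smallest is -1, so the best response is b1.

b1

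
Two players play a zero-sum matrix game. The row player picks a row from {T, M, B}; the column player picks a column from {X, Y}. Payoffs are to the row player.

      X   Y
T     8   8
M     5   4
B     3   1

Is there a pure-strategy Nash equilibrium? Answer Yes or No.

Yes

Row minima: T → 8, M → 4, B → 1; maximin = 8.
Column maxima: X → 8, Y → 8; minimax = 8.
maximin = minimax = 8, so a saddle point exists.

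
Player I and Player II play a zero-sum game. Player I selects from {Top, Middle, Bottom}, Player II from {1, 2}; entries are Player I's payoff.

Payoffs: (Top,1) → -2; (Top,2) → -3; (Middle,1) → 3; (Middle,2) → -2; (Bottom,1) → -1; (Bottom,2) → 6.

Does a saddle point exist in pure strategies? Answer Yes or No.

Row minima: Top → -3, Middle → -2, Bottom → -1; maximin = -1.
Column maxima: 1 → 3, 2 → 6; minimax = 3.
-1 ≠ 3, so no pure-strategy equilibrium exists.

No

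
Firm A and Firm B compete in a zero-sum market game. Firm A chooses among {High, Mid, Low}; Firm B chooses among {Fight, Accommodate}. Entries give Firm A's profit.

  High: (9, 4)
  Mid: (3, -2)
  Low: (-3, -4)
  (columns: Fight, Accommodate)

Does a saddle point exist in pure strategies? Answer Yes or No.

Yes

Row minima: High → 4, Mid → -2, Low → -4; maximin = 4.
Column maxima: Fight → 9, Accommodate → 4; minimax = 4.
maximin = minimax = 4, so a saddle point exists.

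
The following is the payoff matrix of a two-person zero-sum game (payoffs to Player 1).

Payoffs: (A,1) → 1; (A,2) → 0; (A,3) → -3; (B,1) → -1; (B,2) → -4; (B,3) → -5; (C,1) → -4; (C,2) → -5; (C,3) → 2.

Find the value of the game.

Row minima: A → -3, B → -5, C → -5; maximin = -3.
Column maxima: 1 → 1, 2 → 0, 3 → 2; minimax = 0.
-3 ≠ 0, so there is no saddle point; optimal play is mixed.
B is strictly dominated by A, so Player 1 never plays it.
1 is strictly dominated by 2 (it gives Player 1 strictly more in every row), so Player 2 never plays it.
On the remaining 2×2 (A, C vs 2, 3):
Let Player 1 play A with probability p. Expected payoff against 2: 0p + (-5)(1−p) = 5p − 5; against 3: (-3)p + 2(1−p) = −5p + 2.
Setting these equal: 5p − 5 = −5p + 2 ⇒ 10p = 7 ⇒ p = 7/10, and the value is (5)·(7/10) − 5 = -3/2.
For Player 2: with q = P(2), equating A's and C's payoffs gives 3q − 3 = −7q + 2 ⇒ q = 1/2.

-3/2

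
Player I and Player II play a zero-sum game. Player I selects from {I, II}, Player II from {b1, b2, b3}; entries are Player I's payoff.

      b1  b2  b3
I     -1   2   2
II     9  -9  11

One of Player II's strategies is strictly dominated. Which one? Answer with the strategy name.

b3

b1 holds Player I's payoff strictly below b3 in every row: -1 < 2, 9 < 11.
So b3 is strictly dominated for Player II.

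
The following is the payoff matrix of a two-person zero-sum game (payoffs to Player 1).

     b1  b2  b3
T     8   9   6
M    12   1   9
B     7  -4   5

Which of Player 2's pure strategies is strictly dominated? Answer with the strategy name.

b3 holds Player 1's payoff strictly below b1 in every row: 6 < 8, 9 < 12, 5 < 7.
So b1 is strictly dominated for Player 2.

b1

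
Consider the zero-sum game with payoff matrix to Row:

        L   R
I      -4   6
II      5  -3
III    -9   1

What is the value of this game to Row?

1

Row minima: I → -4, II → -3, III → -9; maximin = -3.
Column maxima: L → 5, R → 6; minimax = 5.
-3 ≠ 5, so there is no saddle point; optimal play is mixed.
III is strictly dominated by I, so Row never plays it.
On the remaining 2×2 (I, II vs L, R):
Let Row play I with probability p. Expected payoff against L: (-4)p + 5(1−p) = −9p + 5; against R: 6p + (-3)(1−p) = 9p − 3.
Setting these equal: −9p + 5 = 9p − 3 ⇒ −18p = -8 ⇒ p = 4/9, and the value is (-9)·(4/9) + 5 = 1.
For Column: with q = P(L), equating I's and II's payoffs gives −10q + 6 = 8q − 3 ⇒ q = 1/2.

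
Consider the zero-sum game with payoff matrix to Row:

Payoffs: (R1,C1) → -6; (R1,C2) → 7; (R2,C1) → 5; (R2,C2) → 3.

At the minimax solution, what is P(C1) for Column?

Row minima: R1 → -6, R2 → 3; maximin = 3.
Column maxima: C1 → 5, C2 → 7; minimax = 5.
3 ≠ 5, so there is no saddle point; optimal play is mixed.
Let Row play R1 with probability p. Expected payoff against C1: (-6)p + 5(1−p) = −11p + 5; against C2: 7p + 3(1−p) = 4p + 3.
Setting these equal: −11p + 5 = 4p + 3 ⇒ −15p = -2 ⇒ p = 2/15, and the value is (-11)·(2/15) + 5 = 53/15.
For Column: with q = P(C1), equating R1's and R2's payoffs gives −13q + 7 = 2q + 3 ⇒ q = 4/15.

4/15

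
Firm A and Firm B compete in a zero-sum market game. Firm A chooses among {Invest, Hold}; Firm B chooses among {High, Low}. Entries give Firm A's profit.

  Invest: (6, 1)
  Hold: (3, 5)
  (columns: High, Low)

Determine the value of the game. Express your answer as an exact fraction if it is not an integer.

Row minima: Invest → 1, Hold → 3; maximin = 3.
Column maxima: High → 6, Low → 5; minimax = 5.
3 ≠ 5, so there is no saddle point; optimal play is mixed.
Let Firm A play Invest with probability p. Expected payoff against High: 6p + 3(1−p) = 3p + 3; against Low: 1p + 5(1−p) = −4p + 5.
Setting these equal: 3p + 3 = −4p + 5 ⇒ 7p = 2 ⇒ p = 2/7, and the value is (3)·(2/7) + 3 = 27/7.
For Firm B: with q = P(High), equating Invest's and Hold's payoffs gives 5q + 1 = −2q + 5 ⇒ q = 4/7.

27/7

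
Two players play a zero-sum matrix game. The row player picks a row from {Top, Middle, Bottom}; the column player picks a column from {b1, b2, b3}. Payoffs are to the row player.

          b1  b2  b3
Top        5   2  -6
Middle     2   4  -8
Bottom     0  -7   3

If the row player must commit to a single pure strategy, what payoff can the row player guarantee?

-6

Row minima: Top → -6, Middle → -8, Bottom → -7.
The best of these is -6.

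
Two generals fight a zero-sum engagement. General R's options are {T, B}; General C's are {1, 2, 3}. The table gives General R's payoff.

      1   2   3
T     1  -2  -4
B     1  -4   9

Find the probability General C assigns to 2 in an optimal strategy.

13/15

Row minima: T → -4, B → -4; maximin = -4.
Column maxima: 1 → 1, 2 → -2, 3 → 9; minimax = -2.
-4 ≠ -2, so there is no saddle point; optimal play is mixed.
1 is strictly dominated by 2 (it gives General R strictly more in every row), so General C never plays it.
On the remaining 2×2 (T, B vs 2, 3):
Let General R play T with probability p. Expected payoff against 2: (-2)p + (-4)(1−p) = 2p − 4; against 3: (-4)p + 9(1−p) = −13p + 9.
Setting these equal: 2p − 4 = −13p + 9 ⇒ 15p = 13 ⇒ p = 13/15, and the value is (2)·(13/15) − 4 = -34/15.
For General C: with q = P(2), equating T's and B's payoffs gives 2q − 4 = −13q + 9 ⇒ q = 13/15.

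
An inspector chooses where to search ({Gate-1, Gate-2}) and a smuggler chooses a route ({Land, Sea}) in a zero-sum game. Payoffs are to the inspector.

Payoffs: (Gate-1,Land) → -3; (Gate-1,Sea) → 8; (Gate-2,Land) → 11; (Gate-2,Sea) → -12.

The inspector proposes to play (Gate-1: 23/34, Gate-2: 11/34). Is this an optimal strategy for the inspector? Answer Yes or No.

Yes

Against Land this mix gives (23/34)·(-3) + (11/34)·11 = 26/17.
Against Sea this mix gives (23/34)·8 + (11/34)·(-12) = 26/17.
All of the smuggler's active replies (Land, Sea) yield 26/17, and no column does worse for the inspector. The mix makes the smuggler indifferent and guarantees 26/17, so it is optimal.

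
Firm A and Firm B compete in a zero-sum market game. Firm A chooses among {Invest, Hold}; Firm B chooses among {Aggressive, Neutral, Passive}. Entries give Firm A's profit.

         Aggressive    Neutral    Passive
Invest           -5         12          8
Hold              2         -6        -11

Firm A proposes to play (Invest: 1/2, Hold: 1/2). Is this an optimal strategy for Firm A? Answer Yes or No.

Yes

Against Aggressive this mix gives (1/2)·(-5) + (1/2)·2 = -3/2.
Against Neutral this mix gives (1/2)·12 + (1/2)·(-6) = 3.
Against Passive this mix gives (1/2)·8 + (1/2)·(-11) = -3/2.
All of Firm B's active replies (Aggressive, Passive) yield -3/2, and no column does worse for Firm A. The mix makes Firm B indifferent and guarantees -3/2, so it is optimal.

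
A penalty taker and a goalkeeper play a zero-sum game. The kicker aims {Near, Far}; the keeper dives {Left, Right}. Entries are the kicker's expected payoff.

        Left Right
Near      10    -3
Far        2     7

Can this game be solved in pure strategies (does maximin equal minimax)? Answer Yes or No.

No

Row minima: Near → -3, Far → 2; maximin = 2.
Column maxima: Left → 10, Right → 7; minimax = 7.
2 ≠ 7, so no pure-strategy equilibrium exists.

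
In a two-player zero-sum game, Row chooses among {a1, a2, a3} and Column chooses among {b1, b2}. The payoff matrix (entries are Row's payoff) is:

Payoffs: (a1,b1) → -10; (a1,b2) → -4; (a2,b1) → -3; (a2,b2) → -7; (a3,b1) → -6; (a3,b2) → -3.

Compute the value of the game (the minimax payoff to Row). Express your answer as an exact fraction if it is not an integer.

-33/7

Row minima: a1 → -10, a2 → -7, a3 → -6; maximin = -6.
Column maxima: b1 → -3, b2 → -3; minimax = -3.
-6 ≠ -3, so there is no saddle point; optimal play is mixed.
a1 is strictly dominated by a3, so Row never plays it.
On the remaining 2×2 (a2, a3 vs b1, b2):
Let Row play a2 with probability p. Expected payoff against b1: (-3)p + (-6)(1−p) = 3p − 6; against b2: (-7)p + (-3)(1−p) = −4p − 3.
Setting these equal: 3p − 6 = −4p − 3 ⇒ 7p = 3 ⇒ p = 3/7, and the value is (3)·(3/7) − 6 = -33/7.
For Column: with q = P(b1), equating a2's and a3's payoffs gives 4q − 7 = −3q − 3 ⇒ q = 4/7.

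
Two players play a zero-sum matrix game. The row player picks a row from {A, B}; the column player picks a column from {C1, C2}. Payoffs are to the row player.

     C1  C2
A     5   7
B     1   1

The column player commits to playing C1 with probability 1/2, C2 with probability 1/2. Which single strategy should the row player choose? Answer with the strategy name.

Expected payoff of A: (1/2)·5 + (1/2)·7 = 6.
Expected payoff of B: (1/2)·1 + (1/2)·1 = 1.
The largest is 6, so the row player's best response is A.

A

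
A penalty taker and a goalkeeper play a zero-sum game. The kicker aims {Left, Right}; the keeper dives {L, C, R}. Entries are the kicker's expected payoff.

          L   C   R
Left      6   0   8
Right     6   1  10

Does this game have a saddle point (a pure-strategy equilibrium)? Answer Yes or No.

Row minima: Left → 0, Right → 1; maximin = 1.
Column maxima: L → 6, C → 1, R → 10; minimax = 1.
maximin = minimax = 1, so a saddle point exists.

Yes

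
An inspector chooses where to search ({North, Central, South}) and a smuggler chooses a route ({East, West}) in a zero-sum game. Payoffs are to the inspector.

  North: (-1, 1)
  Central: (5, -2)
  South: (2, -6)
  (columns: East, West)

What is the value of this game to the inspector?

Row minima: North → -1, Central → -2, South → -6; maximin = -1.
Column maxima: East → 5, West → 1; minimax = 1.
-1 ≠ 1, so there is no saddle point; optimal play is mixed.
South is strictly dominated by Central, so the inspector never plays it.
On the remaining 2×2 (North, Central vs East, West):
Let the inspector play North with probability p. Expected payoff against East: (-1)p + 5(1−p) = −6p + 5; against West: 1p + (-2)(1−p) = 3p − 2.
Setting these equal: −6p + 5 = 3p − 2 ⇒ −9p = -7 ⇒ p = 7/9, and the value is (-6)·(7/9) + 5 = 1/3.
For the smuggler: with q = P(East), equating North's and Central's payoffs gives −2q + 1 = 7q − 2 ⇒ q = 1/3.

1/3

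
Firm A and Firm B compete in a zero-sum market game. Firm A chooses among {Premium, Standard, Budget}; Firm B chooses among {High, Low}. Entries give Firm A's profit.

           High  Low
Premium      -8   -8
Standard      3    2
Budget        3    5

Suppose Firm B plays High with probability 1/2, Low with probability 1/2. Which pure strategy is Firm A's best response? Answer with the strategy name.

Expected payoff of Premium: (1/2)·(-8) + (1/2)·(-8) = -8.
Expected payoff of Standard: (1/2)·3 + (1/2)·2 = 5/2.
Expected payoff of Budget: (1/2)·3 + (1/2)·5 = 4.
The largest is 4, so Firm A's best response is Budget.

Budget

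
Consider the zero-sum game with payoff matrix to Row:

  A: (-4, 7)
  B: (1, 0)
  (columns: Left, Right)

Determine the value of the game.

Row minima: A → -4, B → 0; maximin = 0.
Column maxima: Left → 1, Right → 7; minimax = 1.
0 ≠ 1, so there is no saddle point; optimal play is mixed.
Let Row play A with probability p. Expected payoff against Left: (-4)p + 1(1−p) = −5p + 1; against Right: 7p + 0(1−p) = 7p.
Setting these equal: −5p + 1 = 7p ⇒ −12p = -1 ⇒ p = 1/12, and the value is (-5)·(1/12) + 1 = 7/12.
For Column: with q = P(Left), equating A's and B's payoffs gives −11q + 7 = q ⇒ q = 7/12.

7/12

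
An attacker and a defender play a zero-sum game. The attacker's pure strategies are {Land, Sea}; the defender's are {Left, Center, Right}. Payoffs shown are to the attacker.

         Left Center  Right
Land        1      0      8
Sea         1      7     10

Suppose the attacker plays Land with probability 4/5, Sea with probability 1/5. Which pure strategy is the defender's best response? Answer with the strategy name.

If the defender plays Left, the attacker's expected payoff is (4/5)·1 + (1/5)·1 = 1.
If the defender plays Center, the attacker's expected payoff is (4/5)·0 + (1/5)·7 = 7/5.
If the defender plays Right, the attacker's expected payoff is (4/5)·8 + (1/5)·10 = 42/5.
The defender minimizes the attacker's payoff; the smallest is 1, so the best response is Left.

Left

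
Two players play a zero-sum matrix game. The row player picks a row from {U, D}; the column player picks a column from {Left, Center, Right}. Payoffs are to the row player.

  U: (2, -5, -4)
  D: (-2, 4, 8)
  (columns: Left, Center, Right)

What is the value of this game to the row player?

Row minima: U → -5, D → -2; maximin = -2.
Column maxima: Left → 2, Center → 4, Right → 8; minimax = 2.
-2 ≠ 2, so there is no saddle point; optimal play is mixed.
Right is strictly dominated by Center (it gives the row player strictly more in every row), so the column player never plays it.
On the remaining 2×2 (U, D vs Left, Center):
Let the row player play U with probability p. Expected payoff against Left: 2p + (-2)(1−p) = 4p − 2; against Center: (-5)p + 4(1−p) = −9p + 4.
Setting these equal: 4p − 2 = −9p + 4 ⇒ 13p = 6 ⇒ p = 6/13, and the value is (4)·(6/13) − 2 = -2/13.
For the column player: with q = P(Left), equating U's and D's payoffs gives 7q − 5 = −6q + 4 ⇒ q = 9/13.

-2/13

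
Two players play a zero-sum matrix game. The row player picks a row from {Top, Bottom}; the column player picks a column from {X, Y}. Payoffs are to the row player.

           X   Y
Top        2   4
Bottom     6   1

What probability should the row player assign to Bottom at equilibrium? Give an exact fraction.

2/7

Row minima: Top → 2, Bottom → 1; maximin = 2.
Column maxima: X → 6, Y → 4; minimax = 4.
2 ≠ 4, so there is no saddle point; optimal play is mixed.
Let the row player play Top with probability p. Expected payoff against X: 2p + 6(1−p) = −4p + 6; against Y: 4p + 1(1−p) = 3p + 1.
Setting these equal: −4p + 6 = 3p + 1 ⇒ −7p = -5 ⇒ p = 5/7, and the value is (-4)·(5/7) + 6 = 22/7.
For the column player: with q = P(X), equating Top's and Bottom's payoffs gives −2q + 4 = 5q + 1 ⇒ q = 3/7.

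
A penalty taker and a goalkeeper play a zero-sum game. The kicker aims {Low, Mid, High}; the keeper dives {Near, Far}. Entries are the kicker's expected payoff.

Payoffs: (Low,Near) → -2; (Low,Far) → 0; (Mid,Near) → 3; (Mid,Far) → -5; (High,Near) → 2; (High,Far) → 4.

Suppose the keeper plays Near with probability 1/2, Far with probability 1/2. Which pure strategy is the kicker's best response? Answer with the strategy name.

High

Expected payoff of Low: (1/2)·(-2) + (1/2)·0 = -1.
Expected payoff of Mid: (1/2)·3 + (1/2)·(-5) = -1.
Expected payoff of High: (1/2)·2 + (1/2)·4 = 3.
The largest is 3, so the kicker's best response is High.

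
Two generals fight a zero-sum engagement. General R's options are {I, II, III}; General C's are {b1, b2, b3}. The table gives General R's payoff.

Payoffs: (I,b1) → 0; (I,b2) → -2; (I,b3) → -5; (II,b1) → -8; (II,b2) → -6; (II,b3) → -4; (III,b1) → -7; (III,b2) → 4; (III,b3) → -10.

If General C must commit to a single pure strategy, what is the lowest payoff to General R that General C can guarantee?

Column maxima: b1 → 0, b2 → 4, b3 → -4.
The smallest of these is -4.

-4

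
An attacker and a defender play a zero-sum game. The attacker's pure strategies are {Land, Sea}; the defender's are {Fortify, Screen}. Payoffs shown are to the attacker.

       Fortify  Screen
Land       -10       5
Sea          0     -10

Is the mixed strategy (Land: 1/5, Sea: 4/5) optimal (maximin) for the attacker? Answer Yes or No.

Against Fortify this mix gives (1/5)·(-10) + (4/5)·0 = -2.
Against Screen this mix gives (1/5)·5 + (4/5)·(-10) = -7.
The defender will play Screen, holding the attacker to -7. Shifting weight toward the row that does better against Screen would raise this floor (the equalizing mix achieves -4 against both Screen and Fortify), so the proposed strategy is not optimal.

No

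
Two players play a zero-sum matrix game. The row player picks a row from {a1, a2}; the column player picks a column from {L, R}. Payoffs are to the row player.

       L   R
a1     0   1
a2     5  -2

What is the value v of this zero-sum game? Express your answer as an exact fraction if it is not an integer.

5/8

Row minima: a1 → 0, a2 → -2; maximin = 0.
Column maxima: L → 5, R → 1; minimax = 1.
0 ≠ 1, so there is no saddle point; optimal play is mixed.
Let the row player play a1 with probability p. Expected payoff against L: 0p + 5(1−p) = −5p + 5; against R: 1p + (-2)(1−p) = 3p − 2.
Setting these equal: −5p + 5 = 3p − 2 ⇒ −8p = -7 ⇒ p = 7/8, and the value is (-5)·(7/8) + 5 = 5/8.
For the column player: with q = P(L), equating a1's and a2's payoffs gives −q + 1 = 7q − 2 ⇒ q = 3/8.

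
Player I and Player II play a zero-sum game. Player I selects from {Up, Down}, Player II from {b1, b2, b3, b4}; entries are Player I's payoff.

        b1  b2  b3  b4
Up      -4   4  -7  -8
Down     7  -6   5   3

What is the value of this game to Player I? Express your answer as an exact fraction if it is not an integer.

-12/7

Row minima: Up → -8, Down → -6; maximin = -6.
Column maxima: b1 → 7, b2 → 4, b3 → 5, b4 → 3; minimax = 3.
-6 ≠ 3, so there is no saddle point; optimal play is mixed.
b1 is strictly dominated by b3 (it gives Player I strictly more in every row), so Player II never plays it.
b3 is strictly dominated by b4 (it gives Player I strictly more in every row), so Player II never plays it.
On the remaining 2×2 (Up, Down vs b2, b4):
Let Player I play Up with probability p. Expected payoff against b2: 4p + (-6)(1−p) = 10p − 6; against b4: (-8)p + 3(1−p) = −11p + 3.
Setting these equal: 10p − 6 = −11p + 3 ⇒ 21p = 9 ⇒ p = 3/7, and the value is (10)·(3/7) − 6 = -12/7.
For Player II: with q = P(b2), equating Up's and Down's payoffs gives 12q − 8 = −9q + 3 ⇒ q = 11/21.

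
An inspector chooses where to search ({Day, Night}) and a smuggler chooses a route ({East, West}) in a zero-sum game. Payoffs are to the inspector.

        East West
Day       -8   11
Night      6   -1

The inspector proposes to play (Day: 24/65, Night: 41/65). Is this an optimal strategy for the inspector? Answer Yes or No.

No

Against East this mix gives (24/65)·(-8) + (41/65)·6 = 54/65.
Against West this mix gives (24/65)·11 + (41/65)·(-1) = 223/65.
The smuggler will play East, holding the inspector to 54/65. Shifting weight toward the row that does better against East would raise this floor (the equalizing mix achieves 29/13 against both East and West), so the proposed strategy is not optimal.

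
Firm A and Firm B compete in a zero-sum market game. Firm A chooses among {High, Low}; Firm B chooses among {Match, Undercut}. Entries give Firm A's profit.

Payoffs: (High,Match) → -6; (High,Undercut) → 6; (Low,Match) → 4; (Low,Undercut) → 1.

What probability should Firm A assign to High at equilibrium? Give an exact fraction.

1/5

Row minima: High → -6, Low → 1; maximin = 1.
Column maxima: Match → 4, Undercut → 6; minimax = 4.
1 ≠ 4, so there is no saddle point; optimal play is mixed.
Let Firm A play High with probability p. Expected payoff against Match: (-6)p + 4(1−p) = −10p + 4; against Undercut: 6p + 1(1−p) = 5p + 1.
Setting these equal: −10p + 4 = 5p + 1 ⇒ −15p = -3 ⇒ p = 1/5, and the value is (-10)·(1/5) + 4 = 2.
For Firm B: with q = P(Match), equating High's and Low's payoffs gives −12q + 6 = 3q + 1 ⇒ q = 1/3.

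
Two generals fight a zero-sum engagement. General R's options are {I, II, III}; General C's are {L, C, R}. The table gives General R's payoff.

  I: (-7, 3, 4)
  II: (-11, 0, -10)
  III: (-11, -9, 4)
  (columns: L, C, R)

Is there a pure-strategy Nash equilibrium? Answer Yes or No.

Row minima: I → -7, II → -11, III → -11; maximin = -7.
Column maxima: L → -7, C → 3, R → 4; minimax = -7.
maximin = minimax = -7, so a saddle point exists.

Yes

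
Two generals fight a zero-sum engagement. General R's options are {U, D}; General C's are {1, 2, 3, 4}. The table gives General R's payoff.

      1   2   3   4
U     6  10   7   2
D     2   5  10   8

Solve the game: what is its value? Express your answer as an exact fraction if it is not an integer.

Row minima: U → 2, D → 2; maximin = 2.
Column maxima: 1 → 6, 2 → 10, 3 → 10, 4 → 8; minimax = 6.
2 ≠ 6, so there is no saddle point; optimal play is mixed.
2 is strictly dominated by 1 (it gives General R strictly more in every row), so General C never plays it.
3 is strictly dominated by 1 (it gives General R strictly more in every row), so General C never plays it.
On the remaining 2×2 (U, D vs 1, 4):
Let General R play U with probability p. Expected payoff against 1: 6p + 2(1−p) = 4p + 2; against 4: 2p + 8(1−p) = −6p + 8.
Setting these equal: 4p + 2 = −6p + 8 ⇒ 10p = 6 ⇒ p = 3/5, and the value is (4)·(3/5) + 2 = 22/5.
For General C: with q = P(1), equating U's and D's payoffs gives 4q + 2 = −6q + 8 ⇒ q = 3/5.

22/5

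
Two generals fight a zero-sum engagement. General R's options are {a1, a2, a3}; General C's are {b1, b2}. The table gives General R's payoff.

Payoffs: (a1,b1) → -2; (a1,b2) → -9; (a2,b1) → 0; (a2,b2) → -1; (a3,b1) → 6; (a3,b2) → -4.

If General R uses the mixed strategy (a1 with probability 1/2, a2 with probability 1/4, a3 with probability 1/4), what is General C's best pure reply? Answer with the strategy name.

b2

If General C plays b1, General R's expected payoff is (1/2)·(-2) + (1/4)·0 + (1/4)·6 = 1/2.
If General C plays b2, General R's expected payoff is (1/2)·(-9) + (1/4)·(-1) + (1/4)·(-4) = -23/4.
General C minimizes General R's payoff; the smallest is -23/4, so the best response is b2.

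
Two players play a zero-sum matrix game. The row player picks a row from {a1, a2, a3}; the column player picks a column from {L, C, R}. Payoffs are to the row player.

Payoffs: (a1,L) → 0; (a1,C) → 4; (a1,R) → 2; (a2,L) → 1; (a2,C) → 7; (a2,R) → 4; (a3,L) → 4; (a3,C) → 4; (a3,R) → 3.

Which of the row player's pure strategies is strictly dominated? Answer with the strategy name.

a2 gives a strictly higher payoff than a1 against every column: 1 > 0, 7 > 4, 4 > 2.
So a1 is strictly dominated and the row player never plays it.

a1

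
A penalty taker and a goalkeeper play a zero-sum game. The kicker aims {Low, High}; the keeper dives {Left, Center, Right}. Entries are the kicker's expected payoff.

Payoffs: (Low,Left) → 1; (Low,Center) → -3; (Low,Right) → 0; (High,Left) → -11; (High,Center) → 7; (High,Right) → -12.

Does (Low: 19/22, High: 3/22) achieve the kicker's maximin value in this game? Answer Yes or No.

Against Left this mix gives (19/22)·1 + (3/22)·(-11) = -7/11.
Against Center this mix gives (19/22)·(-3) + (3/22)·7 = -18/11.
Against Right this mix gives (19/22)·0 + (3/22)·(-12) = -18/11.
All of the keeper's active replies (Center, Right) yield -18/11, and no column does worse for the kicker. The mix makes the keeper indifferent and guarantees -18/11, so it is optimal.

Yes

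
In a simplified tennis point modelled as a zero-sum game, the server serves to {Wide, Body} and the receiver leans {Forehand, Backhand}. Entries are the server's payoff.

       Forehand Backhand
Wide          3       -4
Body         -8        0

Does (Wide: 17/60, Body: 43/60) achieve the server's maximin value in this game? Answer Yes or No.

No

Against Forehand this mix gives (17/60)·3 + (43/60)·(-8) = -293/60.
Against Backhand this mix gives (17/60)·(-4) + (43/60)·0 = -17/15.
The receiver will play Forehand, holding the server to -293/60. Shifting weight toward the row that does better against Forehand would raise this floor (the equalizing mix achieves -32/15 against both Forehand and Backhand), so the proposed strategy is not optimal.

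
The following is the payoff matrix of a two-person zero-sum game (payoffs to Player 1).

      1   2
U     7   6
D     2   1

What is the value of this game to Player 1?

Row minima: U → 6, D → 1; maximin = 6.
Column maxima: 1 → 7, 2 → 6; minimax = 6.
Since maximin = minimax = 6, there is a saddle point and the value is 6.

6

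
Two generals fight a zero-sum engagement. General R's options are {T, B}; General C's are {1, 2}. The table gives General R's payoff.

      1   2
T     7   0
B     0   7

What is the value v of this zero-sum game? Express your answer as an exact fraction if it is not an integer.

Row minima: T → 0, B → 0; maximin = 0.
Column maxima: 1 → 7, 2 → 7; minimax = 7.
0 ≠ 7, so there is no saddle point; optimal play is mixed.
Let General R play T with probability p. Expected payoff against 1: 7p + 0(1−p) = 7p; against 2: 0p + 7(1−p) = −7p + 7.
Setting these equal: 7p = −7p + 7 ⇒ 14p = 7 ⇒ p = 1/2, and the value is (7)·(1/2) = 7/2.
For General C: with q = P(1), equating T's and B's payoffs gives 7q = −7q + 7 ⇒ q = 1/2.

7/2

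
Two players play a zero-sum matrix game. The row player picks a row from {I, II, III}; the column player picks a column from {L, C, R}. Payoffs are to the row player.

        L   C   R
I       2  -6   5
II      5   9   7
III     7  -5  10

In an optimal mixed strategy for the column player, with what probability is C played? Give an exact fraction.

1/8

Row minima: I → -6, II → 5, III → -5; maximin = 5.
Column maxima: L → 7, C → 9, R → 10; minimax = 7.
5 ≠ 7, so there is no saddle point; optimal play is mixed.
I is strictly dominated by II, so the row player never plays it.
R is strictly dominated by L (it gives the row player strictly more in every row), so the column player never plays it.
On the remaining 2×2 (II, III vs L, C):
Let the row player play II with probability p. Expected payoff against L: 5p + 7(1−p) = −2p + 7; against C: 9p + (-5)(1−p) = 14p − 5.
Setting these equal: −2p + 7 = 14p − 5 ⇒ −16p = -12 ⇒ p = 3/4, and the value is (-2)·(3/4) + 7 = 11/2.
For the column player: with q = P(L), equating II's and III's payoffs gives −4q + 9 = 12q − 5 ⇒ q = 7/8.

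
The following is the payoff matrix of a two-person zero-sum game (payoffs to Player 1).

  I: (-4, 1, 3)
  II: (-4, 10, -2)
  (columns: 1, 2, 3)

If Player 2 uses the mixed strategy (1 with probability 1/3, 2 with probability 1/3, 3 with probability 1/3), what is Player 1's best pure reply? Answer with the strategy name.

Expected payoff of I: (1/3)·(-4) + (1/3)·1 + (1/3)·3 = 0.
Expected payoff of II: (1/3)·(-4) + (1/3)·10 + (1/3)·(-2) = 4/3.
The largest is 4/3, so Player 1's best response is II.

II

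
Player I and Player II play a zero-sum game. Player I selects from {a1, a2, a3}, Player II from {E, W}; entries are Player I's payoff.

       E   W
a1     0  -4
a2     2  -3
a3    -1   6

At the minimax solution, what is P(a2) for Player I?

7/12

Row minima: a1 → -4, a2 → -3, a3 → -1; maximin = -1.
Column maxima: E → 2, W → 6; minimax = 2.
-1 ≠ 2, so there is no saddle point; optimal play is mixed.
a1 is strictly dominated by a2, so Player I never plays it.
On the remaining 2×2 (a2, a3 vs E, W):
Let Player I play a2 with probability p. Expected payoff against E: 2p + (-1)(1−p) = 3p − 1; against W: (-3)p + 6(1−p) = −9p + 6.
Setting these equal: 3p − 1 = −9p + 6 ⇒ 12p = 7 ⇒ p = 7/12, and the value is (3)·(7/12) − 1 = 3/4.
For Player II: with q = P(E), equating a2's and a3's payoffs gives 5q − 3 = −7q + 6 ⇒ q = 3/4.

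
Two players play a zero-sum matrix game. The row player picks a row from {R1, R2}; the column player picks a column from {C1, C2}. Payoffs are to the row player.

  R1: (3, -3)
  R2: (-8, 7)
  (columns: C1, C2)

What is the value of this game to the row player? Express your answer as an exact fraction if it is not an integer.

-1/7

Row minima: R1 → -3, R2 → -8; maximin = -3.
Column maxima: C1 → 3, C2 → 7; minimax = 3.
-3 ≠ 3, so there is no saddle point; optimal play is mixed.
Let the row player play R1 with probability p. Expected payoff against C1: 3p + (-8)(1−p) = 11p − 8; against C2: (-3)p + 7(1−p) = −10p + 7.
Setting these equal: 11p − 8 = −10p + 7 ⇒ 21p = 15 ⇒ p = 5/7, and the value is (11)·(5/7) − 8 = -1/7.
For the column player: with q = P(C1), equating R1's and R2's payoffs gives 6q − 3 = −15q + 7 ⇒ q = 10/21.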